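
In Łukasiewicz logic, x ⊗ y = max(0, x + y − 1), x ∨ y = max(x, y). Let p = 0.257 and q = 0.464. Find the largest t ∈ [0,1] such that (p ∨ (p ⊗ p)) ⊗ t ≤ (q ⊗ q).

0.743

p ⊗ p = max(0, 0.257 + 0.257 − 1) = max(0, -0.486) = 0.000
p ∨ (p ⊗ p) = max(0.257, 0.000) = 0.257
So the left factor is p ∨ (p ⊗ p) = 0.257.
q ⊗ q = max(0, 0.464 + 0.464 − 1) = max(0, -0.072) = 0.000
So the right-hand bound is q ⊗ q = 0.000.
The residuum of the Łukasiewicz t-norm gives the supremum: min(1, 1 − 0.257 + 0.000).
1 − 0.257 + 0.000 = 0.743, so t = min(1, 0.743) = 0.743.
Check: 0.257 ⊗ 0.743 = max(0, 0.000) = 0.000 ≤ 0.000.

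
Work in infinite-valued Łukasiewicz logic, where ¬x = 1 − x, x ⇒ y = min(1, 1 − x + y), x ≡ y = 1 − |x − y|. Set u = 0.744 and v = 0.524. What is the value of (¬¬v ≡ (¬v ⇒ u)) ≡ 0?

0.476

¬v = 1 − 0.524 = 0.476
¬¬v = 1 − 0.476 = 0.524
¬v ⇒ u = min(1, 1 − 0.476 + 0.744) = min(1, 1.268) = 1.000
¬¬v ≡ (¬v ⇒ u) = 1 − |0.524 − 1.000| = 1 − 0.476 = 0.524
(¬¬v ≡ (¬v ⇒ u)) ≡ 0 = 1 − |0.524 − 0.000| = 1 − 0.524 = 0.476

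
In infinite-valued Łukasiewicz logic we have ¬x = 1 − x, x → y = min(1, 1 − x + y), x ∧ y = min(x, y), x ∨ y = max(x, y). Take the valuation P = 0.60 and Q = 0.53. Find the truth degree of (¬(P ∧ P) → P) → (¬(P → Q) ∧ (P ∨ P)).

P ∧ P = min(0.60, 0.60) = 0.60
¬(P ∧ P) = 1 − 0.60 = 0.40
¬(P ∧ P) → P = min(1, 1 − 0.40 + 0.60) = min(1, 1.20) = 1.00
P → Q = min(1, 1 − 0.60 + 0.53) = min(1, 0.93) = 0.93
¬(P → Q) = 1 − 0.93 = 0.07
P ∨ P = max(0.60, 0.60) = 0.60
¬(P → Q) ∧ (P ∨ P) = min(0.07, 0.60) = 0.07
(¬(P ∧ P) → P) → (¬(P → Q) ∧ (P ∨ P)) = min(1, 1 − 1.00 + 0.07) = min(1, 0.07) = 0.07

0.07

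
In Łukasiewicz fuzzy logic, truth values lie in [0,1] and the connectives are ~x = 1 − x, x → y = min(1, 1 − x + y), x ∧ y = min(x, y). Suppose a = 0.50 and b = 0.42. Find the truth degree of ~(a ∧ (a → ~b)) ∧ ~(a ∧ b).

0.50

~b = 1 − 0.42 = 0.58
a → ~b = min(1, 1 − 0.50 + 0.58) = min(1, 1.08) = 1.00
a ∧ (a → ~b) = min(0.50, 1.00) = 0.50
~(a ∧ (a → ~b)) = 1 − 0.50 = 0.50
a ∧ b = min(0.50, 0.42) = 0.42
~(a ∧ b) = 1 − 0.42 = 0.58
~(a ∧ (a → ~b)) ∧ ~(a ∧ b) = min(0.50, 0.58) = 0.50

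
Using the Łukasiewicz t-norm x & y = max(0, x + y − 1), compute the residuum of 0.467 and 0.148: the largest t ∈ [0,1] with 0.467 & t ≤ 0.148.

0.681

The residuum of the Łukasiewicz t-norm gives the supremum: min(1, 1 − 0.467 + 0.148).
1 − 0.467 + 0.148 = 0.681, so t = min(1, 0.681) = 0.681.
Check: 0.467 & 0.681 = max(0, 0.148) = 0.148 ≤ 0.148.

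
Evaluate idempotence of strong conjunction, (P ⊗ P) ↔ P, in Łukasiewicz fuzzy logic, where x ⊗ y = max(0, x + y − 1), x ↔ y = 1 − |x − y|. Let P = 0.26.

P ⊗ P = max(0, 0.26 + 0.26 − 1) = max(0, -0.48) = 0.00
(P ⊗ P) ↔ P = 1 − |0.00 − 0.26| = 1 − 0.26 = 0.74
(The value 0.74 < 1 shows this instance is not satisfied; fails in Ł∞ since a ⊗ a = max(0, 2a−1) ≠ a in general.)

0.74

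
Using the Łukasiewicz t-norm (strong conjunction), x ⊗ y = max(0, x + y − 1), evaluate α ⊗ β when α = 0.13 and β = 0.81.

α ⊗ β = max(0, 0.13 + 0.81 − 1) = max(0, -0.06) = 0.00
For comparison, the Gödel (minimum) t-norm min(x, y) would give 0.13.

0.00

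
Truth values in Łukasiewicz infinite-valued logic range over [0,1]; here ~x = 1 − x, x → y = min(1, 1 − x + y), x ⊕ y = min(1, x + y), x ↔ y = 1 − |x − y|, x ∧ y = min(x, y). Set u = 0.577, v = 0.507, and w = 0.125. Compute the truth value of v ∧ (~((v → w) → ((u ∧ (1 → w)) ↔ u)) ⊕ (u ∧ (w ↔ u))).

0.507

v → w = min(1, 1 − 0.507 + 0.125) = min(1, 0.618) = 0.618
1 → w = min(1, 1 − 1.000 + 0.125) = min(1, 0.125) = 0.125
u ∧ (1 → w) = min(0.577, 0.125) = 0.125
(u ∧ (1 → w)) ↔ u = 1 − |0.125 − 0.577| = 1 − 0.452 = 0.548
(v → w) → ((u ∧ (1 → w)) ↔ u) = min(1, 1 − 0.618 + 0.548) = min(1, 0.930) = 0.930
~((v → w) → ((u ∧ (1 → w)) ↔ u)) = 1 − 0.930 = 0.070
w ↔ u = 1 − |0.125 − 0.577| = 1 − 0.452 = 0.548
u ∧ (w ↔ u) = min(0.577, 0.548) = 0.548
~((v → w) → ((u ∧ (1 → w)) ↔ u)) ⊕ (u ∧ (w ↔ u)) = min(1, 0.070 + 0.548) = min(1, 0.618) = 0.618
v ∧ (~((v → w) → ((u ∧ (1 → w)) ↔ u)) ⊕ (u ∧ (w ↔ u))) = min(0.507, 0.618) = 0.507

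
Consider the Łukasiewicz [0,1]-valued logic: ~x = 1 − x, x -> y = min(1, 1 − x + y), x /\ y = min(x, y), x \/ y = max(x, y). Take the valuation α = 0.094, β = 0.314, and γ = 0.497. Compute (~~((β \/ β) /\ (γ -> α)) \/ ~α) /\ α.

β \/ β = max(0.314, 0.314) = 0.314
γ -> α = min(1, 1 − 0.497 + 0.094) = min(1, 0.597) = 0.597
(β \/ β) /\ (γ -> α) = min(0.314, 0.597) = 0.314
~((β \/ β) /\ (γ -> α)) = 1 − 0.314 = 0.686
~~((β \/ β) /\ (γ -> α)) = 1 − 0.686 = 0.314
~α = 1 − 0.094 = 0.906
~~((β \/ β) /\ (γ -> α)) \/ ~α = max(0.314, 0.906) = 0.906
(~~((β \/ β) /\ (γ -> α)) \/ ~α) /\ α = min(0.906, 0.094) = 0.094

0.094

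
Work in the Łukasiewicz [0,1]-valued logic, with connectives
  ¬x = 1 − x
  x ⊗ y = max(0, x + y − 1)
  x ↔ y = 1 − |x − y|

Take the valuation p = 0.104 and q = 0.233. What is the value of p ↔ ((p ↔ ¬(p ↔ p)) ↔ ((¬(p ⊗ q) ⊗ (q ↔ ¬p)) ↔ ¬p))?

0.559

p ↔ p = 1 − |0.104 − 0.104| = 1 − 0.000 = 1.000
¬(p ↔ p) = 1 − 1.000 = 0.000
p ↔ ¬(p ↔ p) = 1 − |0.104 − 0.000| = 1 − 0.104 = 0.896
p ⊗ q = max(0, 0.104 + 0.233 − 1) = max(0, -0.663) = 0.000
¬(p ⊗ q) = 1 − 0.000 = 1.000
¬p = 1 − 0.104 = 0.896
q ↔ ¬p = 1 − |0.233 − 0.896| = 1 − 0.663 = 0.337
¬(p ⊗ q) ⊗ (q ↔ ¬p) = max(0, 1.000 + 0.337 − 1) = max(0, 0.337) = 0.337
(¬(p ⊗ q) ⊗ (q ↔ ¬p)) ↔ ¬p = 1 − |0.337 − 0.896| = 1 − 0.559 = 0.441
(p ↔ ¬(p ↔ p)) ↔ ((¬(p ⊗ q) ⊗ (q ↔ ¬p)) ↔ ¬p) = 1 − |0.896 − 0.441| = 1 − 0.455 = 0.545
p ↔ ((p ↔ ¬(p ↔ p)) ↔ ((¬(p ⊗ q) ⊗ (q ↔ ¬p)) ↔ ¬p)) = 1 − |0.104 − 0.545| = 1 − 0.441 = 0.559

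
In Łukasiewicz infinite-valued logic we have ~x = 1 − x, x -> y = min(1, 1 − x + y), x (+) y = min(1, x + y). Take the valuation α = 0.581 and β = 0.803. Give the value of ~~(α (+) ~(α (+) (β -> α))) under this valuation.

0.581

β -> α = min(1, 1 − 0.803 + 0.581) = min(1, 0.778) = 0.778
α (+) (β -> α) = min(1, 0.581 + 0.778) = min(1, 1.359) = 1.000
~(α (+) (β -> α)) = 1 − 1.000 = 0.000
α (+) ~(α (+) (β -> α)) = min(1, 0.581 + 0.000) = min(1, 0.581) = 0.581
~(α (+) ~(α (+) (β -> α))) = 1 − 0.581 = 0.419
~~(α (+) ~(α (+) (β -> α))) = 1 − 0.419 = 0.581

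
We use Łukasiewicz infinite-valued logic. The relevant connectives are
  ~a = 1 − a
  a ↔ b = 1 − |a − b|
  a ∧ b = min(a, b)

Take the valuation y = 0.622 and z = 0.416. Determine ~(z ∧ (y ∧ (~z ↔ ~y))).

~z = 1 − 0.416 = 0.584
~y = 1 − 0.622 = 0.378
~z ↔ ~y = 1 − |0.584 − 0.378| = 1 − 0.206 = 0.794
y ∧ (~z ↔ ~y) = min(0.622, 0.794) = 0.622
z ∧ (y ∧ (~z ↔ ~y)) = min(0.416, 0.622) = 0.416
~(z ∧ (y ∧ (~z ↔ ~y))) = 1 − 0.416 = 0.584

0.584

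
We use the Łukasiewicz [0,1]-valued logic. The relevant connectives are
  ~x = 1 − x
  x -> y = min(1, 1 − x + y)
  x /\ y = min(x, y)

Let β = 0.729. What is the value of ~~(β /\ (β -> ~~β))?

0.729

~β = 1 − 0.729 = 0.271
~~β = 1 − 0.271 = 0.729
β -> ~~β = min(1, 1 − 0.729 + 0.729) = min(1, 1.000) = 1.000
β /\ (β -> ~~β) = min(0.729, 1.000) = 0.729
~(β /\ (β -> ~~β)) = 1 − 0.729 = 0.271
~~(β /\ (β -> ~~β)) = 1 − 0.271 = 0.729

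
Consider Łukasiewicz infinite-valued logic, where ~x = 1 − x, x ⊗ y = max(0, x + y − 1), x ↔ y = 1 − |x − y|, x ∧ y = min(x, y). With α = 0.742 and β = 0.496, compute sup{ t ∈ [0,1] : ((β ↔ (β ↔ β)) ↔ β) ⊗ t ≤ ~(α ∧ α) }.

β ↔ β = 1 − |0.496 − 0.496| = 1 − 0.000 = 1.000
β ↔ (β ↔ β) = 1 − |0.496 − 1.000| = 1 − 0.504 = 0.496
(β ↔ (β ↔ β)) ↔ β = 1 − |0.496 − 0.496| = 1 − 0.000 = 1.000
So the left factor is (β ↔ (β ↔ β)) ↔ β = 1.000.
α ∧ α = min(0.742, 0.742) = 0.742
~(α ∧ α) = 1 − 0.742 = 0.258
So the right-hand bound is ~(α ∧ α) = 0.258.
The residuum of the Łukasiewicz t-norm gives the supremum: min(1, 1 − 1.000 + 0.258).
1 − 1.000 + 0.258 = 0.258, so t = min(1, 0.258) = 0.258.
Check: 1.000 ⊗ 0.258 = max(0, 0.258) = 0.258 ≤ 0.258.

0.258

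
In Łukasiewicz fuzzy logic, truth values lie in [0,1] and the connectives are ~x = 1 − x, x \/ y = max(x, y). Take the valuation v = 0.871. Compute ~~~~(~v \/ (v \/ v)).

~v = 1 − 0.871 = 0.129
v \/ v = max(0.871, 0.871) = 0.871
~v \/ (v \/ v) = max(0.129, 0.871) = 0.871
~(~v \/ (v \/ v)) = 1 − 0.871 = 0.129
~~(~v \/ (v \/ v)) = 1 − 0.129 = 0.871
~~~(~v \/ (v \/ v)) = 1 − 0.871 = 0.129
~~~~(~v \/ (v \/ v)) = 1 − 0.129 = 0.871

0.871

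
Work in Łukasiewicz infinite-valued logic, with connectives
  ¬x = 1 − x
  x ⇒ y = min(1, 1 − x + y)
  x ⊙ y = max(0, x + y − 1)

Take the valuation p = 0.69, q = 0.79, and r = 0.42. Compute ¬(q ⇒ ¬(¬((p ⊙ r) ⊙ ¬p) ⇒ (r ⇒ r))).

p ⊙ r = max(0, 0.69 + 0.42 − 1) = max(0, 0.11) = 0.11
¬p = 1 − 0.69 = 0.31
(p ⊙ r) ⊙ ¬p = max(0, 0.11 + 0.31 − 1) = max(0, -0.58) = 0.00
¬((p ⊙ r) ⊙ ¬p) = 1 − 0.00 = 1.00
r ⇒ r = min(1, 1 − 0.42 + 0.42) = min(1, 1.00) = 1.00
¬((p ⊙ r) ⊙ ¬p) ⇒ (r ⇒ r) = min(1, 1 − 1.00 + 1.00) = min(1, 1.00) = 1.00
¬(¬((p ⊙ r) ⊙ ¬p) ⇒ (r ⇒ r)) = 1 − 1.00 = 0.00
q ⇒ ¬(¬((p ⊙ r) ⊙ ¬p) ⇒ (r ⇒ r)) = min(1, 1 − 0.79 + 0.00) = min(1, 0.21) = 0.21
¬(q ⇒ ¬(¬((p ⊙ r) ⊙ ¬p) ⇒ (r ⇒ r))) = 1 − 0.21 = 0.79

0.79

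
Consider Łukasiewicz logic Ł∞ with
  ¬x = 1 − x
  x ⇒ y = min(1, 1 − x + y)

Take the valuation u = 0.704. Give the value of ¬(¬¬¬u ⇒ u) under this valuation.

0.000

¬u = 1 − 0.704 = 0.296
¬¬u = 1 − 0.296 = 0.704
¬¬¬u = 1 − 0.704 = 0.296
¬¬¬u ⇒ u = min(1, 1 − 0.296 + 0.704) = min(1, 1.408) = 1.000
¬(¬¬¬u ⇒ u) = 1 − 1.000 = 0.000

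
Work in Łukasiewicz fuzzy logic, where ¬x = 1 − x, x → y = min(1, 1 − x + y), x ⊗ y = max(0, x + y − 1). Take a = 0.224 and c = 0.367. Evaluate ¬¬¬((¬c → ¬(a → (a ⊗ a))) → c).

0.224

¬c = 1 − 0.367 = 0.633
a ⊗ a = max(0, 0.224 + 0.224 − 1) = max(0, -0.552) = 0.000
a → (a ⊗ a) = min(1, 1 − 0.224 + 0.000) = min(1, 0.776) = 0.776
¬(a → (a ⊗ a)) = 1 − 0.776 = 0.224
¬c → ¬(a → (a ⊗ a)) = min(1, 1 − 0.633 + 0.224) = min(1, 0.591) = 0.591
(¬c → ¬(a → (a ⊗ a))) → c = min(1, 1 − 0.591 + 0.367) = min(1, 0.776) = 0.776
¬((¬c → ¬(a → (a ⊗ a))) → c) = 1 − 0.776 = 0.224
¬¬((¬c → ¬(a → (a ⊗ a))) → c) = 1 − 0.224 = 0.776
¬¬¬((¬c → ¬(a → (a ⊗ a))) → c) = 1 − 0.776 = 0.224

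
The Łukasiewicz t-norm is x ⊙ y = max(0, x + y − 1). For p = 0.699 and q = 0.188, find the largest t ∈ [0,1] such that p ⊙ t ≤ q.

0.489

The residuum of the Łukasiewicz t-norm gives the supremum: min(1, 1 − 0.699 + 0.188).
1 − 0.699 + 0.188 = 0.489, so t = min(1, 0.489) = 0.489.
Check: 0.699 ⊙ 0.489 = max(0, 0.188) = 0.188 ≤ 0.188.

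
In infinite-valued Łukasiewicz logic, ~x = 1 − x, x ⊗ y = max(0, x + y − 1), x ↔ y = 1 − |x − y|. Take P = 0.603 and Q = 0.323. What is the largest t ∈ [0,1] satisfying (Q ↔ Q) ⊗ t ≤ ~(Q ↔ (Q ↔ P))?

Q ↔ Q = 1 − |0.323 − 0.323| = 1 − 0.000 = 1.000
So the left factor is Q ↔ Q = 1.000.
Q ↔ P = 1 − |0.323 − 0.603| = 1 − 0.280 = 0.720
Q ↔ (Q ↔ P) = 1 − |0.323 − 0.720| = 1 − 0.397 = 0.603
~(Q ↔ (Q ↔ P)) = 1 − 0.603 = 0.397
So the right-hand bound is ~(Q ↔ (Q ↔ P)) = 0.397.
The residuum of the Łukasiewicz t-norm gives the supremum: min(1, 1 − 1.000 + 0.397).
1 − 1.000 + 0.397 = 0.397, so t = min(1, 0.397) = 0.397.
Check: 1.000 ⊗ 0.397 = max(0, 0.397) = 0.397 ≤ 0.397.

0.397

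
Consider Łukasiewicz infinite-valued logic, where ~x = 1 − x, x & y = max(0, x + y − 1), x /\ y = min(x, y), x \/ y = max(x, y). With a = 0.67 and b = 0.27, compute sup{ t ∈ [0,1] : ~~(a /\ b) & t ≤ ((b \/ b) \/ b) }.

a /\ b = min(0.67, 0.27) = 0.27
~(a /\ b) = 1 − 0.27 = 0.73
~~(a /\ b) = 1 − 0.73 = 0.27
So the left factor is ~~(a /\ b) = 0.27.
b \/ b = max(0.27, 0.27) = 0.27
(b \/ b) \/ b = max(0.27, 0.27) = 0.27
So the right-hand bound is (b \/ b) \/ b = 0.27.
The residuum of the Łukasiewicz t-norm gives the supremum: min(1, 1 − 0.27 + 0.27).
1 − 0.27 + 0.27 = 1.00, so t = min(1, 1.00) = 1.00.
Check: 0.27 & 1.00 = max(0, 0.27) = 0.27 ≤ 0.27.

1.00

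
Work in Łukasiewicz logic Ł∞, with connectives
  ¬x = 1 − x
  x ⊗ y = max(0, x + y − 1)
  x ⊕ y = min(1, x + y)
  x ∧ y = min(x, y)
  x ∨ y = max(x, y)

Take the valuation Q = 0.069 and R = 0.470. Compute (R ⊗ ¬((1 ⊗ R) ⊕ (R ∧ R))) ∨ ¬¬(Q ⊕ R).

1 ⊗ R = max(0, 1.000 + 0.470 − 1) = max(0, 0.470) = 0.470
R ∧ R = min(0.470, 0.470) = 0.470
(1 ⊗ R) ⊕ (R ∧ R) = min(1, 0.470 + 0.470) = min(1, 0.940) = 0.940
¬((1 ⊗ R) ⊕ (R ∧ R)) = 1 − 0.940 = 0.060
R ⊗ ¬((1 ⊗ R) ⊕ (R ∧ R)) = max(0, 0.470 + 0.060 − 1) = max(0, -0.470) = 0.000
Q ⊕ R = min(1, 0.069 + 0.470) = min(1, 0.539) = 0.539
¬(Q ⊕ R) = 1 − 0.539 = 0.461
¬¬(Q ⊕ R) = 1 − 0.461 = 0.539
(R ⊗ ¬((1 ⊗ R) ⊕ (R ∧ R))) ∨ ¬¬(Q ⊕ R) = max(0.000, 0.539) = 0.539

0.539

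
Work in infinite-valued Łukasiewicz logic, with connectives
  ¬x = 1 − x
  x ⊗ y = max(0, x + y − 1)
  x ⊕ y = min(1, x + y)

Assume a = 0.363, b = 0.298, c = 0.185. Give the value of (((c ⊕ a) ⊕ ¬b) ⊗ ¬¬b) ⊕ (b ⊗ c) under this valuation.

0.298

c ⊕ a = min(1, 0.185 + 0.363) = min(1, 0.548) = 0.548
¬b = 1 − 0.298 = 0.702
(c ⊕ a) ⊕ ¬b = min(1, 0.548 + 0.702) = min(1, 1.250) = 1.000
¬¬b = 1 − 0.702 = 0.298
((c ⊕ a) ⊕ ¬b) ⊗ ¬¬b = max(0, 1.000 + 0.298 − 1) = max(0, 0.298) = 0.298
b ⊗ c = max(0, 0.298 + 0.185 − 1) = max(0, -0.517) = 0.000
(((c ⊕ a) ⊕ ¬b) ⊗ ¬¬b) ⊕ (b ⊗ c) = min(1, 0.298 + 0.000) = min(1, 0.298) = 0.298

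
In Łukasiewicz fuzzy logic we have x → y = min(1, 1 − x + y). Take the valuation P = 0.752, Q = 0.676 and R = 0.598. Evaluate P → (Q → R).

1.000

Q → R = min(1, 1 − 0.676 + 0.598) = min(1, 0.922) = 0.922
P → (Q → R) = min(1, 1 − 0.752 + 0.922) = min(1, 1.170) = 1.000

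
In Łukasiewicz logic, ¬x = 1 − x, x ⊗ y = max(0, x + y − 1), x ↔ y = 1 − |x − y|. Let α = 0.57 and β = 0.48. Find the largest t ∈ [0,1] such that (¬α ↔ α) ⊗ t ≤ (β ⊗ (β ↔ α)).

0.53

¬α = 1 − 0.57 = 0.43
¬α ↔ α = 1 − |0.43 − 0.57| = 1 − 0.14 = 0.86
So the left factor is ¬α ↔ α = 0.86.
β ↔ α = 1 − |0.48 − 0.57| = 1 − 0.09 = 0.91
β ⊗ (β ↔ α) = max(0, 0.48 + 0.91 − 1) = max(0, 0.39) = 0.39
So the right-hand bound is β ⊗ (β ↔ α) = 0.39.
The residuum of the Łukasiewicz t-norm gives the supremum: min(1, 1 − 0.86 + 0.39).
1 − 0.86 + 0.39 = 0.53, so t = min(1, 0.53) = 0.53.
Check: 0.86 ⊗ 0.53 = max(0, 0.39) = 0.39 ≤ 0.39.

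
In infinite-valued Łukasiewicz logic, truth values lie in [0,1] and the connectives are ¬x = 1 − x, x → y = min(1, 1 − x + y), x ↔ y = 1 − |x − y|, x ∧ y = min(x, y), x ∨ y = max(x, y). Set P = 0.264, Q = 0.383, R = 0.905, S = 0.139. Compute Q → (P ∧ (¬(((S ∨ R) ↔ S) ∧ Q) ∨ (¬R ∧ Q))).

S ∨ R = max(0.139, 0.905) = 0.905
(S ∨ R) ↔ S = 1 − |0.905 − 0.139| = 1 − 0.766 = 0.234
((S ∨ R) ↔ S) ∧ Q = min(0.234, 0.383) = 0.234
¬(((S ∨ R) ↔ S) ∧ Q) = 1 − 0.234 = 0.766
¬R = 1 − 0.905 = 0.095
¬R ∧ Q = min(0.095, 0.383) = 0.095
¬(((S ∨ R) ↔ S) ∧ Q) ∨ (¬R ∧ Q) = max(0.766, 0.095) = 0.766
P ∧ (¬(((S ∨ R) ↔ S) ∧ Q) ∨ (¬R ∧ Q)) = min(0.264, 0.766) = 0.264
Q → (P ∧ (¬(((S ∨ R) ↔ S) ∧ Q) ∨ (¬R ∧ Q))) = min(1, 1 − 0.383 + 0.264) = min(1, 0.881) = 0.881

0.881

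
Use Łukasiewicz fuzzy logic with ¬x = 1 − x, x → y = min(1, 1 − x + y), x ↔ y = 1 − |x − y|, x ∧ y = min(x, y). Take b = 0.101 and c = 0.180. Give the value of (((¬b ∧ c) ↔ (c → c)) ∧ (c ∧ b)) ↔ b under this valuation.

1.000

¬b = 1 − 0.101 = 0.899
¬b ∧ c = min(0.899, 0.180) = 0.180
c → c = min(1, 1 − 0.180 + 0.180) = min(1, 1.000) = 1.000
(¬b ∧ c) ↔ (c → c) = 1 − |0.180 − 1.000| = 1 − 0.820 = 0.180
c ∧ b = min(0.180, 0.101) = 0.101
((¬b ∧ c) ↔ (c → c)) ∧ (c ∧ b) = min(0.180, 0.101) = 0.101
(((¬b ∧ c) ↔ (c → c)) ∧ (c ∧ b)) ↔ b = 1 − |0.101 − 0.101| = 1 − 0.000 = 1.000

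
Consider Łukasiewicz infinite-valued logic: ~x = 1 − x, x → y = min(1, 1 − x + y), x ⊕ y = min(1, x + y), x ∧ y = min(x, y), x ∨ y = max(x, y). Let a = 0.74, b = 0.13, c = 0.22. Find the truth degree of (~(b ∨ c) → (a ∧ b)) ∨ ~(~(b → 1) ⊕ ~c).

b ∨ c = max(0.13, 0.22) = 0.22
~(b ∨ c) = 1 − 0.22 = 0.78
a ∧ b = min(0.74, 0.13) = 0.13
~(b ∨ c) → (a ∧ b) = min(1, 1 − 0.78 + 0.13) = min(1, 0.35) = 0.35
b → 1 = min(1, 1 − 0.13 + 1.00) = min(1, 1.87) = 1.00
~(b → 1) = 1 − 1.00 = 0.00
~c = 1 − 0.22 = 0.78
~(b → 1) ⊕ ~c = min(1, 0.00 + 0.78) = min(1, 0.78) = 0.78
~(~(b → 1) ⊕ ~c) = 1 − 0.78 = 0.22
(~(b ∨ c) → (a ∧ b)) ∨ ~(~(b → 1) ⊕ ~c) = max(0.35, 0.22) = 0.35

0.35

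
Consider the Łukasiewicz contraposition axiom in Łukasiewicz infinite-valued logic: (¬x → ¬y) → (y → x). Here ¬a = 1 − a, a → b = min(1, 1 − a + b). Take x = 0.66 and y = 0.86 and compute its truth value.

1.00

¬x = 1 − 0.66 = 0.34
¬y = 1 − 0.86 = 0.14
¬x → ¬y = min(1, 1 − 0.34 + 0.14) = min(1, 0.80) = 0.80
y → x = min(1, 1 − 0.86 + 0.66) = min(1, 0.80) = 0.80
(¬x → ¬y) → (y → x) = min(1, 1 − 0.80 + 0.80) = min(1, 1.00) = 1.00
(As expected: an axiom of Ł∞, always 1.)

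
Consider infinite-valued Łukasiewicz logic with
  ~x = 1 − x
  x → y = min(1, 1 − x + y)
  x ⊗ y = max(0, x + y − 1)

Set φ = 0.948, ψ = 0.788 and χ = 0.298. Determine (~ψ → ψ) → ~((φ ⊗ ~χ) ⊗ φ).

0.402

~ψ = 1 − 0.788 = 0.212
~ψ → ψ = min(1, 1 − 0.212 + 0.788) = min(1, 1.576) = 1.000
~χ = 1 − 0.298 = 0.702
φ ⊗ ~χ = max(0, 0.948 + 0.702 − 1) = max(0, 0.650) = 0.650
(φ ⊗ ~χ) ⊗ φ = max(0, 0.650 + 0.948 − 1) = max(0, 0.598) = 0.598
~((φ ⊗ ~χ) ⊗ φ) = 1 − 0.598 = 0.402
(~ψ → ψ) → ~((φ ⊗ ~χ) ⊗ φ) = min(1, 1 − 1.000 + 0.402) = min(1, 0.402) = 0.402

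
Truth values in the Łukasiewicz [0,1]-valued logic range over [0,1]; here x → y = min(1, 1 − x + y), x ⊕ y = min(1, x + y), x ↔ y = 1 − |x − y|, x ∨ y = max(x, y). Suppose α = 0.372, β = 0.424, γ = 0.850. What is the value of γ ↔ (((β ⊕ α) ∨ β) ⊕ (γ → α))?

0.850

β ⊕ α = min(1, 0.424 + 0.372) = min(1, 0.796) = 0.796
(β ⊕ α) ∨ β = max(0.796, 0.424) = 0.796
γ → α = min(1, 1 − 0.850 + 0.372) = min(1, 0.522) = 0.522
((β ⊕ α) ∨ β) ⊕ (γ → α) = min(1, 0.796 + 0.522) = min(1, 1.318) = 1.000
γ ↔ (((β ⊕ α) ∨ β) ⊕ (γ → α)) = 1 − |0.850 − 1.000| = 1 − 0.150 = 0.850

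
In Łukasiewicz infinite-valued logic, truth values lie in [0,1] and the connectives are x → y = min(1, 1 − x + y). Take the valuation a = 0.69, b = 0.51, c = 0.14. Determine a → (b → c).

0.94

b → c = min(1, 1 − 0.51 + 0.14) = min(1, 0.63) = 0.63
a → (b → c) = min(1, 1 − 0.69 + 0.63) = min(1, 0.94) = 0.94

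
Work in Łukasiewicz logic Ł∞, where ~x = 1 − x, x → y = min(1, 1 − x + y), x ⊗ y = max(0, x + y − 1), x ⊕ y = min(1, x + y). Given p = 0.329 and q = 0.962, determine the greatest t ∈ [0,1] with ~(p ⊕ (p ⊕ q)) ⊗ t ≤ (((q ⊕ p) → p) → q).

1.000

p ⊕ q = min(1, 0.329 + 0.962) = min(1, 1.291) = 1.000
p ⊕ (p ⊕ q) = min(1, 0.329 + 1.000) = min(1, 1.329) = 1.000
~(p ⊕ (p ⊕ q)) = 1 − 1.000 = 0.000
So the left factor is ~(p ⊕ (p ⊕ q)) = 0.000.
q ⊕ p = min(1, 0.962 + 0.329) = min(1, 1.291) = 1.000
(q ⊕ p) → p = min(1, 1 − 1.000 + 0.329) = min(1, 0.329) = 0.329
((q ⊕ p) → p) → q = min(1, 1 − 0.329 + 0.962) = min(1, 1.633) = 1.000
So the right-hand bound is ((q ⊕ p) → p) → q = 1.000.
The residuum of the Łukasiewicz t-norm gives the supremum: min(1, 1 − 0.000 + 1.000).
1 − 0.000 + 1.000 = 2.000, so t = min(1, 2.000) = 1.000.
Check: 0.000 ⊗ 1.000 = max(0, 0.000) = 0.000 ≤ 1.000.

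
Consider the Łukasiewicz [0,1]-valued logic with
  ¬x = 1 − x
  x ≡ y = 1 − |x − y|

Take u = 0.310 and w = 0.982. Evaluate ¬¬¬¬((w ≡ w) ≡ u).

0.310

w ≡ w = 1 − |0.982 − 0.982| = 1 − 0.000 = 1.000
(w ≡ w) ≡ u = 1 − |1.000 − 0.310| = 1 − 0.690 = 0.310
¬((w ≡ w) ≡ u) = 1 − 0.310 = 0.690
¬¬((w ≡ w) ≡ u) = 1 − 0.690 = 0.310
¬¬¬((w ≡ w) ≡ u) = 1 − 0.310 = 0.690
¬¬¬¬((w ≡ w) ≡ u) = 1 − 0.690 = 0.310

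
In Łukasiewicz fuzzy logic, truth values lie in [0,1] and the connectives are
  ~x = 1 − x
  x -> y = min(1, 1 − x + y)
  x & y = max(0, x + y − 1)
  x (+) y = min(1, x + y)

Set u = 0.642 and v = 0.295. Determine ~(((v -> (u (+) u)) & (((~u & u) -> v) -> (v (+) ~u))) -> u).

0.011

u (+) u = min(1, 0.642 + 0.642) = min(1, 1.284) = 1.000
v -> (u (+) u) = min(1, 1 − 0.295 + 1.000) = min(1, 1.705) = 1.000
~u = 1 − 0.642 = 0.358
~u & u = max(0, 0.358 + 0.642 − 1) = max(0, 0.000) = 0.000
(~u & u) -> v = min(1, 1 − 0.000 + 0.295) = min(1, 1.295) = 1.000
v (+) ~u = min(1, 0.295 + 0.358) = min(1, 0.653) = 0.653
((~u & u) -> v) -> (v (+) ~u) = min(1, 1 − 1.000 + 0.653) = min(1, 0.653) = 0.653
(v -> (u (+) u)) & (((~u & u) -> v) -> (v (+) ~u)) = max(0, 1.000 + 0.653 − 1) = max(0, 0.653) = 0.653
((v -> (u (+) u)) & (((~u & u) -> v) -> (v (+) ~u))) -> u = min(1, 1 − 0.653 + 0.642) = min(1, 0.989) = 0.989
~(((v -> (u (+) u)) & (((~u & u) -> v) -> (v (+) ~u))) -> u) = 1 − 0.989 = 0.011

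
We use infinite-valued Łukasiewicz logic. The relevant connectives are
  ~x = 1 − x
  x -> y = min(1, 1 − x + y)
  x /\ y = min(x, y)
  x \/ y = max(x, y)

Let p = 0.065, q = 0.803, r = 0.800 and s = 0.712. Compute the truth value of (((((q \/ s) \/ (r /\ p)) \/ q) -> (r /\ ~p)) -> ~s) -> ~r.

0.909

q \/ s = max(0.803, 0.712) = 0.803
r /\ p = min(0.800, 0.065) = 0.065
(q \/ s) \/ (r /\ p) = max(0.803, 0.065) = 0.803
((q \/ s) \/ (r /\ p)) \/ q = max(0.803, 0.803) = 0.803
~p = 1 − 0.065 = 0.935
r /\ ~p = min(0.800, 0.935) = 0.800
(((q \/ s) \/ (r /\ p)) \/ q) -> (r /\ ~p) = min(1, 1 − 0.803 + 0.800) = min(1, 0.997) = 0.997
~s = 1 − 0.712 = 0.288
((((q \/ s) \/ (r /\ p)) \/ q) -> (r /\ ~p)) -> ~s = min(1, 1 − 0.997 + 0.288) = min(1, 0.291) = 0.291
~r = 1 − 0.800 = 0.200
(((((q \/ s) \/ (r /\ p)) \/ q) -> (r /\ ~p)) -> ~s) -> ~r = min(1, 1 − 0.291 + 0.200) = min(1, 0.909) = 0.909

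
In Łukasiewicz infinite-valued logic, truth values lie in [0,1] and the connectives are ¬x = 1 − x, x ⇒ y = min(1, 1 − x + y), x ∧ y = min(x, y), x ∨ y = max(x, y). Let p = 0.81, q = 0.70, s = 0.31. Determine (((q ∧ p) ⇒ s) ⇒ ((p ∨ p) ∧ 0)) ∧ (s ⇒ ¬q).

q ∧ p = min(0.70, 0.81) = 0.70
(q ∧ p) ⇒ s = min(1, 1 − 0.70 + 0.31) = min(1, 0.61) = 0.61
p ∨ p = max(0.81, 0.81) = 0.81
(p ∨ p) ∧ 0 = min(0.81, 0.00) = 0.00
((q ∧ p) ⇒ s) ⇒ ((p ∨ p) ∧ 0) = min(1, 1 − 0.61 + 0.00) = min(1, 0.39) = 0.39
¬q = 1 − 0.70 = 0.30
s ⇒ ¬q = min(1, 1 − 0.31 + 0.30) = min(1, 0.99) = 0.99
(((q ∧ p) ⇒ s) ⇒ ((p ∨ p) ∧ 0)) ∧ (s ⇒ ¬q) = min(0.39, 0.99) = 0.39

0.39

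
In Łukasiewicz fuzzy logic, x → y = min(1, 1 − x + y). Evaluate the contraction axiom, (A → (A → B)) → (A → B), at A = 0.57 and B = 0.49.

0.92

A → B = min(1, 1 − 0.57 + 0.49) = min(1, 0.92) = 0.92
A → (A → B) = min(1, 1 − 0.57 + 0.92) = min(1, 1.35) = 1.00
(A → (A → B)) → (A → B) = min(1, 1 − 1.00 + 0.92) = min(1, 0.92) = 0.92
(The value 0.92 < 1 shows this instance is not satisfied; fails in Ł∞ (the t-norm is not idempotent).)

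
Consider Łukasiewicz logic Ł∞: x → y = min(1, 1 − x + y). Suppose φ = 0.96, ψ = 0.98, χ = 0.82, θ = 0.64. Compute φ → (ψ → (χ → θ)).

χ → θ = min(1, 1 − 0.82 + 0.64) = min(1, 0.82) = 0.82
ψ → (χ → θ) = min(1, 1 − 0.98 + 0.82) = min(1, 0.84) = 0.84
φ → (ψ → (χ → θ)) = min(1, 1 − 0.96 + 0.84) = min(1, 0.88) = 0.88

0.88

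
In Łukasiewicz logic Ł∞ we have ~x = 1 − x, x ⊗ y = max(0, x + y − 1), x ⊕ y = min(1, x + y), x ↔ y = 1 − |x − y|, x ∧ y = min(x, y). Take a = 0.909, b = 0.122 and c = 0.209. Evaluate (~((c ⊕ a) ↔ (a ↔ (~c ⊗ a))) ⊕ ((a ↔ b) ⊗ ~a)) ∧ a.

c ⊕ a = min(1, 0.209 + 0.909) = min(1, 1.118) = 1.000
~c = 1 − 0.209 = 0.791
~c ⊗ a = max(0, 0.791 + 0.909 − 1) = max(0, 0.700) = 0.700
a ↔ (~c ⊗ a) = 1 − |0.909 − 0.700| = 1 − 0.209 = 0.791
(c ⊕ a) ↔ (a ↔ (~c ⊗ a)) = 1 − |1.000 − 0.791| = 1 − 0.209 = 0.791
~((c ⊕ a) ↔ (a ↔ (~c ⊗ a))) = 1 − 0.791 = 0.209
a ↔ b = 1 − |0.909 − 0.122| = 1 − 0.787 = 0.213
~a = 1 − 0.909 = 0.091
(a ↔ b) ⊗ ~a = max(0, 0.213 + 0.091 − 1) = max(0, -0.696) = 0.000
~((c ⊕ a) ↔ (a ↔ (~c ⊗ a))) ⊕ ((a ↔ b) ⊗ ~a) = min(1, 0.209 + 0.000) = min(1, 0.209) = 0.209
(~((c ⊕ a) ↔ (a ↔ (~c ⊗ a))) ⊕ ((a ↔ b) ⊗ ~a)) ∧ a = min(0.209, 0.909) = 0.209

0.209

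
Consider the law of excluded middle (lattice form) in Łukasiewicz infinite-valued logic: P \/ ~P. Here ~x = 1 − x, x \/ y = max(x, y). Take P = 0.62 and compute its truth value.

0.62

~P = 1 − 0.62 = 0.38
P \/ ~P = max(0.62, 0.38) = 0.62
(The value 0.62 < 1 shows this instance is not satisfied; not a Ł∞-tautology — its value is max(a, 1−a).)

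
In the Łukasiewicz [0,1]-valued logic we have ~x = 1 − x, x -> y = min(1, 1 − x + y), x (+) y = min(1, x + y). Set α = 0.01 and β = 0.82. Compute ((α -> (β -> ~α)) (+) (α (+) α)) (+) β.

~α = 1 − 0.01 = 0.99
β -> ~α = min(1, 1 − 0.82 + 0.99) = min(1, 1.17) = 1.00
α -> (β -> ~α) = min(1, 1 − 0.01 + 1.00) = min(1, 1.99) = 1.00
α (+) α = min(1, 0.01 + 0.01) = min(1, 0.02) = 0.02
(α -> (β -> ~α)) (+) (α (+) α) = min(1, 1.00 + 0.02) = min(1, 1.02) = 1.00
((α -> (β -> ~α)) (+) (α (+) α)) (+) β = min(1, 1.00 + 0.82) = min(1, 1.82) = 1.00

1.00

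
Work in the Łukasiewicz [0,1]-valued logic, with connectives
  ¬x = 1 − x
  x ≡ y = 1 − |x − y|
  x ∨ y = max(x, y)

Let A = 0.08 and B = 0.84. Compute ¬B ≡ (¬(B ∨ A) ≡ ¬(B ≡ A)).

¬B = 1 − 0.84 = 0.16
B ∨ A = max(0.84, 0.08) = 0.84
¬(B ∨ A) = 1 − 0.84 = 0.16
B ≡ A = 1 − |0.84 − 0.08| = 1 − 0.76 = 0.24
¬(B ≡ A) = 1 − 0.24 = 0.76
¬(B ∨ A) ≡ ¬(B ≡ A) = 1 − |0.16 − 0.76| = 1 − 0.60 = 0.40
¬B ≡ (¬(B ∨ A) ≡ ¬(B ≡ A)) = 1 − |0.16 − 0.40| = 1 − 0.24 = 0.76

0.76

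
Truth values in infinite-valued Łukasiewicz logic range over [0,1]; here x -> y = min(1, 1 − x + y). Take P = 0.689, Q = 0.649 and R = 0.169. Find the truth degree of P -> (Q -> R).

Q -> R = min(1, 1 − 0.649 + 0.169) = min(1, 0.520) = 0.520
P -> (Q -> R) = min(1, 1 − 0.689 + 0.520) = min(1, 0.831) = 0.831

0.831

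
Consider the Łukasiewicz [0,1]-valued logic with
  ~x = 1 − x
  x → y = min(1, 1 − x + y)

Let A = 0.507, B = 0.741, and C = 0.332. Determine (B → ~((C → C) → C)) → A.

0.580

C → C = min(1, 1 − 0.332 + 0.332) = min(1, 1.000) = 1.000
(C → C) → C = min(1, 1 − 1.000 + 0.332) = min(1, 0.332) = 0.332
~((C → C) → C) = 1 − 0.332 = 0.668
B → ~((C → C) → C) = min(1, 1 − 0.741 + 0.668) = min(1, 0.927) = 0.927
(B → ~((C → C) → C)) → A = min(1, 1 − 0.927 + 0.507) = min(1, 0.580) = 0.580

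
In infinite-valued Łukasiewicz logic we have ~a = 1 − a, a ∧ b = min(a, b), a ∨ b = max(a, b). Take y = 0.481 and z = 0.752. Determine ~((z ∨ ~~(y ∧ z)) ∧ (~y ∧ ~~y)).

0.519

y ∧ z = min(0.481, 0.752) = 0.481
~(y ∧ z) = 1 − 0.481 = 0.519
~~(y ∧ z) = 1 − 0.519 = 0.481
z ∨ ~~(y ∧ z) = max(0.752, 0.481) = 0.752
~y = 1 − 0.481 = 0.519
~~y = 1 − 0.519 = 0.481
~y ∧ ~~y = min(0.519, 0.481) = 0.481
(z ∨ ~~(y ∧ z)) ∧ (~y ∧ ~~y) = min(0.752, 0.481) = 0.481
~((z ∨ ~~(y ∧ z)) ∧ (~y ∧ ~~y)) = 1 − 0.481 = 0.519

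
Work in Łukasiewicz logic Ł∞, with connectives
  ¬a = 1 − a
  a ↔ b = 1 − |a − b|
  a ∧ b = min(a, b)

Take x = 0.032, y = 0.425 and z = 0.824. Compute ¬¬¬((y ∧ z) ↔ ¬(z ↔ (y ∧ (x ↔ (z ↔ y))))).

y ∧ z = min(0.425, 0.824) = 0.425
z ↔ y = 1 − |0.824 − 0.425| = 1 − 0.399 = 0.601
x ↔ (z ↔ y) = 1 − |0.032 − 0.601| = 1 − 0.569 = 0.431
y ∧ (x ↔ (z ↔ y)) = min(0.425, 0.431) = 0.425
z ↔ (y ∧ (x ↔ (z ↔ y))) = 1 − |0.824 − 0.425| = 1 − 0.399 = 0.601
¬(z ↔ (y ∧ (x ↔ (z ↔ y)))) = 1 − 0.601 = 0.399
(y ∧ z) ↔ ¬(z ↔ (y ∧ (x ↔ (z ↔ y)))) = 1 − |0.425 − 0.399| = 1 − 0.026 = 0.974
¬((y ∧ z) ↔ ¬(z ↔ (y ∧ (x ↔ (z ↔ y))))) = 1 − 0.974 = 0.026
¬¬((y ∧ z) ↔ ¬(z ↔ (y ∧ (x ↔ (z ↔ y))))) = 1 − 0.026 = 0.974
¬¬¬((y ∧ z) ↔ ¬(z ↔ (y ∧ (x ↔ (z ↔ y))))) = 1 − 0.974 = 0.026

0.026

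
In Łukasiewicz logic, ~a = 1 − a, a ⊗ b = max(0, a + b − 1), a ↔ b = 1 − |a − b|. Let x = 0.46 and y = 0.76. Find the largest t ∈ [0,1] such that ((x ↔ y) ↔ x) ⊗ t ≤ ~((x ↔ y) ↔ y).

x ↔ y = 1 − |0.46 − 0.76| = 1 − 0.30 = 0.70
(x ↔ y) ↔ x = 1 − |0.70 − 0.46| = 1 − 0.24 = 0.76
So the left factor is (x ↔ y) ↔ x = 0.76.
(x ↔ y) ↔ y = 1 − |0.70 − 0.76| = 1 − 0.06 = 0.94
~((x ↔ y) ↔ y) = 1 − 0.94 = 0.06
So the right-hand bound is ~((x ↔ y) ↔ y) = 0.06.
The residuum of the Łukasiewicz t-norm gives the supremum: min(1, 1 − 0.76 + 0.06).
1 − 0.76 + 0.06 = 0.30, so t = min(1, 0.30) = 0.30.
Check: 0.76 ⊗ 0.30 = max(0, 0.06) = 0.06 ≤ 0.06.

0.30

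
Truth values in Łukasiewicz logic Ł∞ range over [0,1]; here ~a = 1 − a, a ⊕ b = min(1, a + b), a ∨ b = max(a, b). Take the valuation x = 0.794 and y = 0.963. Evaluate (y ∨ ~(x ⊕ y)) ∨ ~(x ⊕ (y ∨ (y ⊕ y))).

x ⊕ y = min(1, 0.794 + 0.963) = min(1, 1.757) = 1.000
~(x ⊕ y) = 1 − 1.000 = 0.000
y ∨ ~(x ⊕ y) = max(0.963, 0.000) = 0.963
y ⊕ y = min(1, 0.963 + 0.963) = min(1, 1.926) = 1.000
y ∨ (y ⊕ y) = max(0.963, 1.000) = 1.000
x ⊕ (y ∨ (y ⊕ y)) = min(1, 0.794 + 1.000) = min(1, 1.794) = 1.000
~(x ⊕ (y ∨ (y ⊕ y))) = 1 − 1.000 = 0.000
(y ∨ ~(x ⊕ y)) ∨ ~(x ⊕ (y ∨ (y ⊕ y))) = max(0.963, 0.000) = 0.963

0.963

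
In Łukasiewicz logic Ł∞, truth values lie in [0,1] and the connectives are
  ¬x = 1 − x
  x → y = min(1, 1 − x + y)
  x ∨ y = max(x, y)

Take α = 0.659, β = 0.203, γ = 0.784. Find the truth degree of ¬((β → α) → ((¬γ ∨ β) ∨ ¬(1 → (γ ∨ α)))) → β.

0.419

β → α = min(1, 1 − 0.203 + 0.659) = min(1, 1.456) = 1.000
¬γ = 1 − 0.784 = 0.216
¬γ ∨ β = max(0.216, 0.203) = 0.216
γ ∨ α = max(0.784, 0.659) = 0.784
1 → (γ ∨ α) = min(1, 1 − 1.000 + 0.784) = min(1, 0.784) = 0.784
¬(1 → (γ ∨ α)) = 1 − 0.784 = 0.216
(¬γ ∨ β) ∨ ¬(1 → (γ ∨ α)) = max(0.216, 0.216) = 0.216
(β → α) → ((¬γ ∨ β) ∨ ¬(1 → (γ ∨ α))) = min(1, 1 − 1.000 + 0.216) = min(1, 0.216) = 0.216
¬((β → α) → ((¬γ ∨ β) ∨ ¬(1 → (γ ∨ α)))) = 1 − 0.216 = 0.784
¬((β → α) → ((¬γ ∨ β) ∨ ¬(1 → (γ ∨ α)))) → β = min(1, 1 − 0.784 + 0.203) = min(1, 0.419) = 0.419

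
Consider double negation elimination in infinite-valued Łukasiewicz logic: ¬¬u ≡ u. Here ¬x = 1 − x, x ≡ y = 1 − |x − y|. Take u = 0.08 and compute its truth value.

1.00

¬u = 1 − 0.08 = 0.92
¬¬u = 1 − 0.92 = 0.08
¬¬u ≡ u = 1 − |0.08 − 0.08| = 1 − 0.00 = 1.00
(As expected: always 1 in Ł∞ since negation is involutive.)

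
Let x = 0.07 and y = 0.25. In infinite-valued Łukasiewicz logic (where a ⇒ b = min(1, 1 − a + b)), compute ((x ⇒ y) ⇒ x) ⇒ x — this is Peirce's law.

1.00

x ⇒ y = min(1, 1 − 0.07 + 0.25) = min(1, 1.18) = 1.00
(x ⇒ y) ⇒ x = min(1, 1 − 1.00 + 0.07) = min(1, 0.07) = 0.07
((x ⇒ y) ⇒ x) ⇒ x = min(1, 1 − 0.07 + 0.07) = min(1, 1.00) = 1.00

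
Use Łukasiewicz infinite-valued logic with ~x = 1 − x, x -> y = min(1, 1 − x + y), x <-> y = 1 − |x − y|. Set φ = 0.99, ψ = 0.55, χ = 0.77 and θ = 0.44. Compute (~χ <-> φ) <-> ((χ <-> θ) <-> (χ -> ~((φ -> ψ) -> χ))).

~χ = 1 − 0.77 = 0.23
~χ <-> φ = 1 − |0.23 − 0.99| = 1 − 0.76 = 0.24
χ <-> θ = 1 − |0.77 − 0.44| = 1 − 0.33 = 0.67
φ -> ψ = min(1, 1 − 0.99 + 0.55) = min(1, 0.56) = 0.56
(φ -> ψ) -> χ = min(1, 1 − 0.56 + 0.77) = min(1, 1.21) = 1.00
~((φ -> ψ) -> χ) = 1 − 1.00 = 0.00
χ -> ~((φ -> ψ) -> χ) = min(1, 1 − 0.77 + 0.00) = min(1, 0.23) = 0.23
(χ <-> θ) <-> (χ -> ~((φ -> ψ) -> χ)) = 1 − |0.67 − 0.23| = 1 − 0.44 = 0.56
(~χ <-> φ) <-> ((χ <-> θ) <-> (χ -> ~((φ -> ψ) -> χ))) = 1 − |0.24 − 0.56| = 1 − 0.32 = 0.68

0.68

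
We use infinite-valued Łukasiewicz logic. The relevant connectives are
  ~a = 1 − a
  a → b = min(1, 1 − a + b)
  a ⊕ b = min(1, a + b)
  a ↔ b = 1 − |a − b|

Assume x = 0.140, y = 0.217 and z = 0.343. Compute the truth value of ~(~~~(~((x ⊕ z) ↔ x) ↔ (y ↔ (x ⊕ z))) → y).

0.174

x ⊕ z = min(1, 0.140 + 0.343) = min(1, 0.483) = 0.483
(x ⊕ z) ↔ x = 1 − |0.483 − 0.140| = 1 − 0.343 = 0.657
~((x ⊕ z) ↔ x) = 1 − 0.657 = 0.343
y ↔ (x ⊕ z) = 1 − |0.217 − 0.483| = 1 − 0.266 = 0.734
~((x ⊕ z) ↔ x) ↔ (y ↔ (x ⊕ z)) = 1 − |0.343 − 0.734| = 1 − 0.391 = 0.609
~(~((x ⊕ z) ↔ x) ↔ (y ↔ (x ⊕ z))) = 1 − 0.609 = 0.391
~~(~((x ⊕ z) ↔ x) ↔ (y ↔ (x ⊕ z))) = 1 − 0.391 = 0.609
~~~(~((x ⊕ z) ↔ x) ↔ (y ↔ (x ⊕ z))) = 1 − 0.609 = 0.391
~~~(~((x ⊕ z) ↔ x) ↔ (y ↔ (x ⊕ z))) → y = min(1, 1 − 0.391 + 0.217) = min(1, 0.826) = 0.826
~(~~~(~((x ⊕ z) ↔ x) ↔ (y ↔ (x ⊕ z))) → y) = 1 − 0.826 = 0.174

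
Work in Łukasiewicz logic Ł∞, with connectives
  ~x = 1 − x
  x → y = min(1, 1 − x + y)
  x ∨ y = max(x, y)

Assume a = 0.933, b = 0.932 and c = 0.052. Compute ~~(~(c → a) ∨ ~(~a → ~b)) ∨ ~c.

0.948

c → a = min(1, 1 − 0.052 + 0.933) = min(1, 1.881) = 1.000
~(c → a) = 1 − 1.000 = 0.000
~a = 1 − 0.933 = 0.067
~b = 1 − 0.932 = 0.068
~a → ~b = min(1, 1 − 0.067 + 0.068) = min(1, 1.001) = 1.000
~(~a → ~b) = 1 − 1.000 = 0.000
~(c → a) ∨ ~(~a → ~b) = max(0.000, 0.000) = 0.000
~(~(c → a) ∨ ~(~a → ~b)) = 1 − 0.000 = 1.000
~~(~(c → a) ∨ ~(~a → ~b)) = 1 − 1.000 = 0.000
~c = 1 − 0.052 = 0.948
~~(~(c → a) ∨ ~(~a → ~b)) ∨ ~c = max(0.000, 0.948) = 0.948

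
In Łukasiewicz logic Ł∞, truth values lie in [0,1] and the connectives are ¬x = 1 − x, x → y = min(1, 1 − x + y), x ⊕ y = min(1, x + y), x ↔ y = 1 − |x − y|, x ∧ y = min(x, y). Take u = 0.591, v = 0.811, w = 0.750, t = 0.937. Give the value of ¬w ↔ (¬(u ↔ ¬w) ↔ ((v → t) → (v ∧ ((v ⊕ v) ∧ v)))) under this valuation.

0.720

¬w = 1 − 0.750 = 0.250
u ↔ ¬w = 1 − |0.591 − 0.250| = 1 − 0.341 = 0.659
¬(u ↔ ¬w) = 1 − 0.659 = 0.341
v → t = min(1, 1 − 0.811 + 0.937) = min(1, 1.126) = 1.000
v ⊕ v = min(1, 0.811 + 0.811) = min(1, 1.622) = 1.000
(v ⊕ v) ∧ v = min(1.000, 0.811) = 0.811
v ∧ ((v ⊕ v) ∧ v) = min(0.811, 0.811) = 0.811
(v → t) → (v ∧ ((v ⊕ v) ∧ v)) = min(1, 1 − 1.000 + 0.811) = min(1, 0.811) = 0.811
¬(u ↔ ¬w) ↔ ((v → t) → (v ∧ ((v ⊕ v) ∧ v))) = 1 − |0.341 − 0.811| = 1 − 0.470 = 0.530
¬w ↔ (¬(u ↔ ¬w) ↔ ((v → t) → (v ∧ ((v ⊕ v) ∧ v)))) = 1 − |0.250 − 0.530| = 1 − 0.280 = 0.720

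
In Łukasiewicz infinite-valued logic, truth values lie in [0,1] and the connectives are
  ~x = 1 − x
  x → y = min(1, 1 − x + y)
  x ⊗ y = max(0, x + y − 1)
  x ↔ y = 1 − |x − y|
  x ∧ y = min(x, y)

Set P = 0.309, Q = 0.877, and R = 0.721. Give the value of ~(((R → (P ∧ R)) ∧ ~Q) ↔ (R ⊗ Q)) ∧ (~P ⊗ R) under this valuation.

P ∧ R = min(0.309, 0.721) = 0.309
R → (P ∧ R) = min(1, 1 − 0.721 + 0.309) = min(1, 0.588) = 0.588
~Q = 1 − 0.877 = 0.123
(R → (P ∧ R)) ∧ ~Q = min(0.588, 0.123) = 0.123
R ⊗ Q = max(0, 0.721 + 0.877 − 1) = max(0, 0.598) = 0.598
((R → (P ∧ R)) ∧ ~Q) ↔ (R ⊗ Q) = 1 − |0.123 − 0.598| = 1 − 0.475 = 0.525
~(((R → (P ∧ R)) ∧ ~Q) ↔ (R ⊗ Q)) = 1 − 0.525 = 0.475
~P = 1 − 0.309 = 0.691
~P ⊗ R = max(0, 0.691 + 0.721 − 1) = max(0, 0.412) = 0.412
~(((R → (P ∧ R)) ∧ ~Q) ↔ (R ⊗ Q)) ∧ (~P ⊗ R) = min(0.475, 0.412) = 0.412

0.412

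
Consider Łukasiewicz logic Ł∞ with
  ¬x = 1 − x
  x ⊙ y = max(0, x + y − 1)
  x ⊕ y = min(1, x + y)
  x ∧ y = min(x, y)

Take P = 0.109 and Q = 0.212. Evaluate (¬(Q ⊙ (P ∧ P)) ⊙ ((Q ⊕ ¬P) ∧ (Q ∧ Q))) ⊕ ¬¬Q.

0.424

P ∧ P = min(0.109, 0.109) = 0.109
Q ⊙ (P ∧ P) = max(0, 0.212 + 0.109 − 1) = max(0, -0.679) = 0.000
¬(Q ⊙ (P ∧ P)) = 1 − 0.000 = 1.000
¬P = 1 − 0.109 = 0.891
Q ⊕ ¬P = min(1, 0.212 + 0.891) = min(1, 1.103) = 1.000
Q ∧ Q = min(0.212, 0.212) = 0.212
(Q ⊕ ¬P) ∧ (Q ∧ Q) = min(1.000, 0.212) = 0.212
¬(Q ⊙ (P ∧ P)) ⊙ ((Q ⊕ ¬P) ∧ (Q ∧ Q)) = max(0, 1.000 + 0.212 − 1) = max(0, 0.212) = 0.212
¬Q = 1 − 0.212 = 0.788
¬¬Q = 1 − 0.788 = 0.212
(¬(Q ⊙ (P ∧ P)) ⊙ ((Q ⊕ ¬P) ∧ (Q ∧ Q))) ⊕ ¬¬Q = min(1, 0.212 + 0.212) = min(1, 0.424) = 0.424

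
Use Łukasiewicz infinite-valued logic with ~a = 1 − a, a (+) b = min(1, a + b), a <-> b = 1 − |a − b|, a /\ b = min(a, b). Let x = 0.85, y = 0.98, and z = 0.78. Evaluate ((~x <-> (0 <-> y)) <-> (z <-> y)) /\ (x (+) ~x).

~x = 1 − 0.85 = 0.15
0 <-> y = 1 − |0.00 − 0.98| = 1 − 0.98 = 0.02
~x <-> (0 <-> y) = 1 − |0.15 − 0.02| = 1 − 0.13 = 0.87
z <-> y = 1 − |0.78 − 0.98| = 1 − 0.20 = 0.80
(~x <-> (0 <-> y)) <-> (z <-> y) = 1 − |0.87 − 0.80| = 1 − 0.07 = 0.93
x (+) ~x = min(1, 0.85 + 0.15) = min(1, 1.00) = 1.00
((~x <-> (0 <-> y)) <-> (z <-> y)) /\ (x (+) ~x) = min(0.93, 1.00) = 0.93

0.93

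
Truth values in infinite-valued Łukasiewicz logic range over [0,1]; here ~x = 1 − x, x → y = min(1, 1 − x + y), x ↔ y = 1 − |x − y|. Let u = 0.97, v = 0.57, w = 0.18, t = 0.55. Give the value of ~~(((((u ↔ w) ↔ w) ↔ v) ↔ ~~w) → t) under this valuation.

0.97

u ↔ w = 1 − |0.97 − 0.18| = 1 − 0.79 = 0.21
(u ↔ w) ↔ w = 1 − |0.21 − 0.18| = 1 − 0.03 = 0.97
((u ↔ w) ↔ w) ↔ v = 1 − |0.97 − 0.57| = 1 − 0.40 = 0.60
~w = 1 − 0.18 = 0.82
~~w = 1 − 0.82 = 0.18
(((u ↔ w) ↔ w) ↔ v) ↔ ~~w = 1 − |0.60 − 0.18| = 1 − 0.42 = 0.58
((((u ↔ w) ↔ w) ↔ v) ↔ ~~w) → t = min(1, 1 − 0.58 + 0.55) = min(1, 0.97) = 0.97
~(((((u ↔ w) ↔ w) ↔ v) ↔ ~~w) → t) = 1 − 0.97 = 0.03
~~(((((u ↔ w) ↔ w) ↔ v) ↔ ~~w) → t) = 1 − 0.03 = 0.97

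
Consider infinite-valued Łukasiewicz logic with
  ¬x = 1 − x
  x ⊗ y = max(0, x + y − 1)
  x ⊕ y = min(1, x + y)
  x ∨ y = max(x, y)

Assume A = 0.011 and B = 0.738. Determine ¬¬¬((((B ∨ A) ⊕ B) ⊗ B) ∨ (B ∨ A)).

0.262

B ∨ A = max(0.738, 0.011) = 0.738
(B ∨ A) ⊕ B = min(1, 0.738 + 0.738) = min(1, 1.476) = 1.000
((B ∨ A) ⊕ B) ⊗ B = max(0, 1.000 + 0.738 − 1) = max(0, 0.738) = 0.738
(((B ∨ A) ⊕ B) ⊗ B) ∨ (B ∨ A) = max(0.738, 0.738) = 0.738
¬((((B ∨ A) ⊕ B) ⊗ B) ∨ (B ∨ A)) = 1 − 0.738 = 0.262
¬¬((((B ∨ A) ⊕ B) ⊗ B) ∨ (B ∨ A)) = 1 − 0.262 = 0.738
¬¬¬((((B ∨ A) ⊕ B) ⊗ B) ∨ (B ∨ A)) = 1 − 0.738 = 0.262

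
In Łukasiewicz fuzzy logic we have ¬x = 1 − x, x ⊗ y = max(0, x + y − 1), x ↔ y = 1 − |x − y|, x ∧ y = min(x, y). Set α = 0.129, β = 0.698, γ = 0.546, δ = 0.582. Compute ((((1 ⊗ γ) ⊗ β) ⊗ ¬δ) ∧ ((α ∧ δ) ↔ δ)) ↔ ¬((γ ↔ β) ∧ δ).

0.582

1 ⊗ γ = max(0, 1.000 + 0.546 − 1) = max(0, 0.546) = 0.546
(1 ⊗ γ) ⊗ β = max(0, 0.546 + 0.698 − 1) = max(0, 0.244) = 0.244
¬δ = 1 − 0.582 = 0.418
((1 ⊗ γ) ⊗ β) ⊗ ¬δ = max(0, 0.244 + 0.418 − 1) = max(0, -0.338) = 0.000
α ∧ δ = min(0.129, 0.582) = 0.129
(α ∧ δ) ↔ δ = 1 − |0.129 − 0.582| = 1 − 0.453 = 0.547
(((1 ⊗ γ) ⊗ β) ⊗ ¬δ) ∧ ((α ∧ δ) ↔ δ) = min(0.000, 0.547) = 0.000
γ ↔ β = 1 − |0.546 − 0.698| = 1 − 0.152 = 0.848
(γ ↔ β) ∧ δ = min(0.848, 0.582) = 0.582
¬((γ ↔ β) ∧ δ) = 1 − 0.582 = 0.418
((((1 ⊗ γ) ⊗ β) ⊗ ¬δ) ∧ ((α ∧ δ) ↔ δ)) ↔ ¬((γ ↔ β) ∧ δ) = 1 − |0.000 − 0.418| = 1 − 0.418 = 0.582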